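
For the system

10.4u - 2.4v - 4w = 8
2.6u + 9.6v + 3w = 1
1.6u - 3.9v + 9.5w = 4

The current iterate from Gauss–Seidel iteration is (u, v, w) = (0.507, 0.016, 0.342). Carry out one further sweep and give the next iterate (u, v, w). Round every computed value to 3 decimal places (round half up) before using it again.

(0.904, -0.248, 0.167)

One sweep:
  u = (8 - (-2.4)·0.016 - (-4)·0.342) / (10.4) = 0.904
  v = (1 - (2.6)·0.904 - (3)·0.342) / (9.6) = -0.248
  w = (4 - (1.6)·0.904 - (-3.9)·-0.248) / (9.5) = 0.167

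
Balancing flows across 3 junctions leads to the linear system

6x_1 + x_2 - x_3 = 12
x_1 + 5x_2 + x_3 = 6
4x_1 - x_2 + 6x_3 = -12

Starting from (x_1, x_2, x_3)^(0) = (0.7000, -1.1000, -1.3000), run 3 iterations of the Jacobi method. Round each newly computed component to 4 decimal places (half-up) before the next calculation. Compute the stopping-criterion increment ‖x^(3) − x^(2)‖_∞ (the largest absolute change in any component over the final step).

0.4217

Iteration 1:
  x_1 = (12 - (1)·-1.1000 - (-1)·-1.3000) / (6) = 1.9667
  x_2 = (6 - (1)·0.7000 - (1)·-1.3000) / (5) = 1.3200
  x_3 = (-12 - (4)·0.7000 - (-1)·-1.1000) / (6) = -2.6500
Iteration 2:
  x_1 = (12 - (1)·1.3200 - (-1)·-2.6500) / (6) = 1.3383
  x_2 = (6 - (1)·1.9667 - (1)·-2.6500) / (5) = 1.3367
  x_3 = (-12 - (4)·1.9667 - (-1)·1.3200) / (6) = -3.0911
Iteration 3:
  x_1 = (12 - (1)·1.3367 - (-1)·-3.0911) / (6) = 1.2620
  x_2 = (6 - (1)·1.3383 - (1)·-3.0911) / (5) = 1.5506
  x_3 = (-12 - (4)·1.3383 - (-1)·1.3367) / (6) = -2.6694
Change: (-0.0763, 0.2139, 0.4217) → max |·| = 0.4217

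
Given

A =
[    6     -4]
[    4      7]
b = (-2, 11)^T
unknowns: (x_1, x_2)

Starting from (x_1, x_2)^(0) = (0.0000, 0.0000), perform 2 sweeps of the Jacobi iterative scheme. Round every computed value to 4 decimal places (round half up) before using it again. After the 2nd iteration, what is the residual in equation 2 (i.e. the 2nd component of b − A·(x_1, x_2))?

-4.1905

Iteration 1:
  x_1 = (-2 - (-4)·0.0000) / (6) = -0.3333
  x_2 = (11 - (4)·0.0000) / (7) = 1.5714
Iteration 2:
  x_1 = (-2 - (-4)·1.5714) / (6) = 0.7143
  x_2 = (11 - (4)·-0.3333) / (7) = 1.7619
Residual b − A·x = (0.7618, -4.1905)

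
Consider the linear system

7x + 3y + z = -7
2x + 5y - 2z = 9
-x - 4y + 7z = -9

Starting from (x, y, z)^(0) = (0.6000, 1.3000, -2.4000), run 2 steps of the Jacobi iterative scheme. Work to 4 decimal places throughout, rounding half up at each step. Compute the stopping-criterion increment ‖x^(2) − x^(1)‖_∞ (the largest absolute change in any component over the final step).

1.5029

Iteration 1:
  x = (-7 - (3)·1.3000 - (1)·-2.4000) / (7) = -1.2143
  y = (9 - (2)·0.6000 - (-2)·-2.4000) / (5) = 0.6000
  z = (-9 - (-1)·0.6000 - (-4)·1.3000) / (7) = -0.4571
Iteration 2:
  x = (-7 - (3)·0.6000 - (1)·-0.4571) / (7) = -1.1918
  y = (9 - (2)·-1.2143 - (-2)·-0.4571) / (5) = 2.1029
  z = (-9 - (-1)·-1.2143 - (-4)·0.6000) / (7) = -1.1163
Change: (0.0225, 1.5029, -0.6592) → max |·| = 1.5029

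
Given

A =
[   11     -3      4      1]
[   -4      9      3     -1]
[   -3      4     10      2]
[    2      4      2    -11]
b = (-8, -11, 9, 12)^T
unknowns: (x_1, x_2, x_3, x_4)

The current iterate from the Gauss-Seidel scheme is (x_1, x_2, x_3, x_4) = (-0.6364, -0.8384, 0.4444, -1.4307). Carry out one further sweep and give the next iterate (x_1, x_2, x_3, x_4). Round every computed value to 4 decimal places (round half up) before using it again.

One sweep:
  x_1 = (-8 - (-3)·-0.8384 - (4)·0.4444 - (1)·-1.4307) / (11) = -0.9875
  x_2 = (-11 - (-4)·-0.9875 - (3)·0.4444 - (-1)·-1.4307) / (9) = -1.9682
  x_3 = (9 - (-3)·-0.9875 - (4)·-1.9682 - (2)·-1.4307) / (10) = 1.6772
  x_4 = (12 - (2)·-0.9875 - (4)·-1.9682 - (2)·1.6772) / (-11) = -1.6812

(-0.9875, -1.9682, 1.6772, -1.6812)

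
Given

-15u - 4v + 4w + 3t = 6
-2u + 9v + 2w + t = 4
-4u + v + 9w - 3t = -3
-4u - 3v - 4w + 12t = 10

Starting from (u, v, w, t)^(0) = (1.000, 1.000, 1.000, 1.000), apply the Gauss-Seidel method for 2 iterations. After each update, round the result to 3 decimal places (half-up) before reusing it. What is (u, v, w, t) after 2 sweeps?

(-0.293, 0.317, -0.248, 0.732)

Iteration 1:
  u = (6 - (-4)·1.000 - (4)·1.000 - (3)·1.000) / (-15) = -0.200
  v = (4 - (-2)·-0.200 - (2)·1.000 - (1)·1.000) / (9) = 0.067
  w = (-3 - (-4)·-0.200 - (1)·0.067 - (-3)·1.000) / (9) = -0.096
  t = (10 - (-4)·-0.200 - (-3)·0.067 - (-4)·-0.096) / (12) = 0.751
Iteration 2:
  u = (6 - (-4)·0.067 - (4)·-0.096 - (3)·0.751) / (-15) = -0.293
  v = (4 - (-2)·-0.293 - (2)·-0.096 - (1)·0.751) / (9) = 0.317
  w = (-3 - (-4)·-0.293 - (1)·0.317 - (-3)·0.751) / (9) = -0.248
  t = (10 - (-4)·-0.293 - (-3)·0.317 - (-4)·-0.248) / (12) = 0.732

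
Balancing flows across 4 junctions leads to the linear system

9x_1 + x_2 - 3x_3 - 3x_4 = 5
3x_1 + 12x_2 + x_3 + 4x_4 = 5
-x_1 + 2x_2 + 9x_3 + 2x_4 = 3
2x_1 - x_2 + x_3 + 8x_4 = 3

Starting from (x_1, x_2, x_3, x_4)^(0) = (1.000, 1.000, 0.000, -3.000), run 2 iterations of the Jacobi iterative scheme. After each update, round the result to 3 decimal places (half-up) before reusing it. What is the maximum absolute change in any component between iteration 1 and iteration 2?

Iteration 1:
  x_1 = (5 - (1)·1.000 - (-3)·0.000 - (-3)·-3.000) / (9) = -0.556
  x_2 = (5 - (3)·1.000 - (1)·0.000 - (4)·-3.000) / (12) = 1.167
  x_3 = (3 - (-1)·1.000 - (2)·1.000 - (2)·-3.000) / (9) = 0.889
  x_4 = (3 - (2)·1.000 - (-1)·1.000 - (1)·0.000) / (8) = 0.250
Iteration 2:
  x_1 = (5 - (1)·1.167 - (-3)·0.889 - (-3)·0.250) / (9) = 0.806
  x_2 = (5 - (3)·-0.556 - (1)·0.889 - (4)·0.250) / (12) = 0.398
  x_3 = (3 - (-1)·-0.556 - (2)·1.167 - (2)·0.250) / (9) = -0.043
  x_4 = (3 - (2)·-0.556 - (-1)·1.167 - (1)·0.889) / (8) = 0.549
Change: (1.362, -0.769, -0.932, 0.299) → max |·| = 1.362

1.362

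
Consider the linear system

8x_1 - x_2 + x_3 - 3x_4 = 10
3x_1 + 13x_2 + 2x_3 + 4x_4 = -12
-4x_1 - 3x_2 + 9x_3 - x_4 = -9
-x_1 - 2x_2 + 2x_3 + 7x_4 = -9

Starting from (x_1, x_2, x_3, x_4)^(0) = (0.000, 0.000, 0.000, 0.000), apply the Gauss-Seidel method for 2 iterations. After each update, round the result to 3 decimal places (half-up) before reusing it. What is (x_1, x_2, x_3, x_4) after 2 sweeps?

(0.750, -0.593, -0.999, -1.063)

Iteration 1:
  x_1 = (10 - (-1)·0.000 - (1)·0.000 - (-3)·0.000) / (8) = 1.250
  x_2 = (-12 - (3)·1.250 - (2)·0.000 - (4)·0.000) / (13) = -1.212
  x_3 = (-9 - (-4)·1.250 - (-3)·-1.212 - (-1)·0.000) / (9) = -0.848
  x_4 = (-9 - (-1)·1.250 - (-2)·-1.212 - (2)·-0.848) / (7) = -1.211
Iteration 2:
  x_1 = (10 - (-1)·-1.212 - (1)·-0.848 - (-3)·-1.211) / (8) = 0.750
  x_2 = (-12 - (3)·0.750 - (2)·-0.848 - (4)·-1.211) / (13) = -0.593
  x_3 = (-9 - (-4)·0.750 - (-3)·-0.593 - (-1)·-1.211) / (9) = -0.999
  x_4 = (-9 - (-1)·0.750 - (-2)·-0.593 - (2)·-0.999) / (7) = -1.063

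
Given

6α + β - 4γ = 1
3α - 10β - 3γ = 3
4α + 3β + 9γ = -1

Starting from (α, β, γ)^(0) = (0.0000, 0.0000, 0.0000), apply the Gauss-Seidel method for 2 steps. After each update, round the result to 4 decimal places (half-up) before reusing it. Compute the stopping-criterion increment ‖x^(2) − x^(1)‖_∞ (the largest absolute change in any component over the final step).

0.0263

Iteration 1:
  α = (1 - (1)·0.0000 - (-4)·0.0000) / (6) = 0.1667
  β = (3 - (3)·0.1667 - (-3)·0.0000) / (-10) = -0.2500
  γ = (-1 - (4)·0.1667 - (3)·-0.2500) / (9) = -0.1019
Iteration 2:
  α = (1 - (1)·-0.2500 - (-4)·-0.1019) / (6) = 0.1404
  β = (3 - (3)·0.1404 - (-3)·-0.1019) / (-10) = -0.2273
  γ = (-1 - (4)·0.1404 - (3)·-0.2273) / (9) = -0.0977
Change: (-0.0263, 0.0227, 0.0042) → max |·| = 0.0263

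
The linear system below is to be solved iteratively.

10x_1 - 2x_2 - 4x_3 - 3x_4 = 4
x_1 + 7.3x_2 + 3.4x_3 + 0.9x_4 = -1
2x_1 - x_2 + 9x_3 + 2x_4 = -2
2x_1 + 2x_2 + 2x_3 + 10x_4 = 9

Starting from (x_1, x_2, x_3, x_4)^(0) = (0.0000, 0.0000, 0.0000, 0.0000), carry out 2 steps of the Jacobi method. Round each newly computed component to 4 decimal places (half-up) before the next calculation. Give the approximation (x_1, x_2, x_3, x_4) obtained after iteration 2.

(0.5537, -0.1992, -0.5263, 0.8918)

Iteration 1:
  x_1 = (4 - (-2)·0.0000 - (-4)·0.0000 - (-3)·0.0000) / (10) = 0.4000
  x_2 = (-1 - (1)·0.0000 - (3.4)·0.0000 - (0.9)·0.0000) / (7.3) = -0.1370
  x_3 = (-2 - (2)·0.0000 - (-1)·0.0000 - (2)·0.0000) / (9) = -0.2222
  x_4 = (9 - (2)·0.0000 - (2)·0.0000 - (2)·0.0000) / (10) = 0.9000
Iteration 2:
  x_1 = (4 - (-2)·-0.1370 - (-4)·-0.2222 - (-3)·0.9000) / (10) = 0.5537
  x_2 = (-1 - (1)·0.4000 - (3.4)·-0.2222 - (0.9)·0.9000) / (7.3) = -0.1992
  x_3 = (-2 - (2)·0.4000 - (-1)·-0.1370 - (2)·0.9000) / (9) = -0.5263
  x_4 = (9 - (2)·0.4000 - (2)·-0.1370 - (2)·-0.2222) / (10) = 0.8918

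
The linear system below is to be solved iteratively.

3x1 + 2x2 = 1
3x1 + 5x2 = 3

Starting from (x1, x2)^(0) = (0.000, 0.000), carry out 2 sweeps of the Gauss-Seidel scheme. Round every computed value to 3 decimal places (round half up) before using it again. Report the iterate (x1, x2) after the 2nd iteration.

Iteration 1:
  x1 = (1 - (2)·0.000) / (3) = 0.333
  x2 = (3 - (3)·0.333) / (5) = 0.400
Iteration 2:
  x1 = (1 - (2)·0.400) / (3) = 0.067
  x2 = (3 - (3)·0.067) / (5) = 0.560

(0.067, 0.560)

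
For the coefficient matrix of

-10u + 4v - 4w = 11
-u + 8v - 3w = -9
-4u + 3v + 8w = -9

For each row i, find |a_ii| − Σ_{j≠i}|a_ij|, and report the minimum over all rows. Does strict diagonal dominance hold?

1

row 1: |-10| − (4+4) = 2
row 2: |8| − (1+3) = 4
row 3: |8| − (4+3) = 1
minimum over rows = 1 → strictly diagonally dominant (convergence guaranteed)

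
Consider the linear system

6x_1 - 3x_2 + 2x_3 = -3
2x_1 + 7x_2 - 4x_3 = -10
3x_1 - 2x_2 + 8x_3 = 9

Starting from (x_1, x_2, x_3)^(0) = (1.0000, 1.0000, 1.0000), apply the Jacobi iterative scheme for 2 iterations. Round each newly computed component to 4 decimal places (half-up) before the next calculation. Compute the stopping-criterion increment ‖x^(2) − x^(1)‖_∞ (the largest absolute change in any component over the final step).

1.0715

Iteration 1:
  x_1 = (-3 - (-3)·1.0000 - (2)·1.0000) / (6) = -0.3333
  x_2 = (-10 - (2)·1.0000 - (-4)·1.0000) / (7) = -1.1429
  x_3 = (9 - (3)·1.0000 - (-2)·1.0000) / (8) = 1.0000
Iteration 2:
  x_1 = (-3 - (-3)·-1.1429 - (2)·1.0000) / (6) = -1.4048
  x_2 = (-10 - (2)·-0.3333 - (-4)·1.0000) / (7) = -0.7619
  x_3 = (9 - (3)·-0.3333 - (-2)·-1.1429) / (8) = 0.9643
Change: (-1.0715, 0.3810, -0.0357) → max |·| = 1.0715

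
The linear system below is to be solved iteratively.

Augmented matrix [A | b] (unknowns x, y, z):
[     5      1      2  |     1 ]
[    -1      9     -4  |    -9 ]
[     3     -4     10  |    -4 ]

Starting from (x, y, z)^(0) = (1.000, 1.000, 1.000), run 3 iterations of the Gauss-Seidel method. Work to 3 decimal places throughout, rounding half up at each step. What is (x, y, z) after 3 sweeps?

(0.845, -1.363, -1.199)

Iteration 1:
  x = (1 - (1)·1.000 - (2)·1.000) / (5) = -0.400
  y = (-9 - (-1)·-0.400 - (-4)·1.000) / (9) = -0.600
  z = (-4 - (3)·-0.400 - (-4)·-0.600) / (10) = -0.520
Iteration 2:
  x = (1 - (1)·-0.600 - (2)·-0.520) / (5) = 0.528
  y = (-9 - (-1)·0.528 - (-4)·-0.520) / (9) = -1.172
  z = (-4 - (3)·0.528 - (-4)·-1.172) / (10) = -1.027
Iteration 3:
  x = (1 - (1)·-1.172 - (2)·-1.027) / (5) = 0.845
  y = (-9 - (-1)·0.845 - (-4)·-1.027) / (9) = -1.363
  z = (-4 - (3)·0.845 - (-4)·-1.363) / (10) = -1.199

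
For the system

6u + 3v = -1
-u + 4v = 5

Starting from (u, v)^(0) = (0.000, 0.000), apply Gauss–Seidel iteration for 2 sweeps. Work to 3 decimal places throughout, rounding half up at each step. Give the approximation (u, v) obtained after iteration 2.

Iteration 1:
  u = (-1 - (3)·0.000) / (6) = -0.167
  v = (5 - (-1)·-0.167) / (4) = 1.208
Iteration 2:
  u = (-1 - (3)·1.208) / (6) = -0.771
  v = (5 - (-1)·-0.771) / (4) = 1.057

(-0.771, 1.057)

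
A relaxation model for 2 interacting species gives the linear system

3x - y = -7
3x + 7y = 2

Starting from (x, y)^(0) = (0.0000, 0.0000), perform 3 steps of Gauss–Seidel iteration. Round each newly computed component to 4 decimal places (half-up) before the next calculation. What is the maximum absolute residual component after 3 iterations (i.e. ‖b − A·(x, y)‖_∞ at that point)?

Iteration 1:
  x = (-7 - (-1)·0.0000) / (3) = -2.3333
  y = (2 - (3)·-2.3333) / (7) = 1.2857
Iteration 2:
  x = (-7 - (-1)·1.2857) / (3) = -1.9048
  y = (2 - (3)·-1.9048) / (7) = 1.1021
Iteration 3:
  x = (-7 - (-1)·1.1021) / (3) = -1.9660
  y = (2 - (3)·-1.9660) / (7) = 1.1283
Residual b − A·x = (0.0263, -0.0001); ∞-norm = 0.0263

0.0263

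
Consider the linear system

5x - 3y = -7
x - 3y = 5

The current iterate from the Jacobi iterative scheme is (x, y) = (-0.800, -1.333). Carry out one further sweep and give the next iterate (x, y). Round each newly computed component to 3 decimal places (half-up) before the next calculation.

One sweep:
  x = (-7 - (-3)·-1.333) / (5) = -2.200
  y = (5 - (1)·-0.800) / (-3) = -1.933

(-2.200, -1.933)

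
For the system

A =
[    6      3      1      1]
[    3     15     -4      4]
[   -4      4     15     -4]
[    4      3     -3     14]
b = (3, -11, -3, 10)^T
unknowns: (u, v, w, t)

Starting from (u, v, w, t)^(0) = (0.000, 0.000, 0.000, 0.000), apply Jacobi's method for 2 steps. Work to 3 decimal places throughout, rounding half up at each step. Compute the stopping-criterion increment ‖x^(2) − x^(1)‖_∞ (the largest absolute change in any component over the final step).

0.519

Iteration 1:
  u = (3 - (3)·0.000 - (1)·0.000 - (1)·0.000) / (6) = 0.500
  v = (-11 - (3)·0.000 - (-4)·0.000 - (4)·0.000) / (15) = -0.733
  w = (-3 - (-4)·0.000 - (4)·0.000 - (-4)·0.000) / (15) = -0.200
  t = (10 - (4)·0.000 - (3)·0.000 - (-3)·0.000) / (14) = 0.714
Iteration 2:
  u = (3 - (3)·-0.733 - (1)·-0.200 - (1)·0.714) / (6) = 0.781
  v = (-11 - (3)·0.500 - (-4)·-0.200 - (4)·0.714) / (15) = -1.077
  w = (-3 - (-4)·0.500 - (4)·-0.733 - (-4)·0.714) / (15) = 0.319
  t = (10 - (4)·0.500 - (3)·-0.733 - (-3)·-0.200) / (14) = 0.686
Change: (0.281, -0.344, 0.519, -0.028) → max |·| = 0.519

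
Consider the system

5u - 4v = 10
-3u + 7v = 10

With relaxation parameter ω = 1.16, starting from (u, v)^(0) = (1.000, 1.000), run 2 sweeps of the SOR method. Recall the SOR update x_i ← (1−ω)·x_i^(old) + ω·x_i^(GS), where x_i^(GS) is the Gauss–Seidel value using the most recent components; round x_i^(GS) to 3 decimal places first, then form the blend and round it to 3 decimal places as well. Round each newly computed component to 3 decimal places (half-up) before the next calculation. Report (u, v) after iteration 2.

(4.640, 3.479)

Iteration 1:
  u: GS value = (10 - (-4)·1.000) / (5) = 2.800;  u ← (1−ω)·1.000 + ω·2.800 = 3.088
  v: GS value = (10 - (-3)·3.088) / (7) = 2.752;  v ← (1−ω)·1.000 + ω·2.752 = 3.032
Iteration 2:
  u: GS value = (10 - (-4)·3.032) / (5) = 4.426;  u ← (1−ω)·3.088 + ω·4.426 = 4.640
  v: GS value = (10 - (-3)·4.640) / (7) = 3.417;  v ← (1−ω)·3.032 + ω·3.417 = 3.479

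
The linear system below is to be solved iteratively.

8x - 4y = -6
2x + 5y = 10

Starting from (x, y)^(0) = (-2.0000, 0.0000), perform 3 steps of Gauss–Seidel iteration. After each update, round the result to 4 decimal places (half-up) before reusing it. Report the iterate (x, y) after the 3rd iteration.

(0.1700, 1.9320)

Iteration 1:
  x = (-6 - (-4)·0.0000) / (8) = -0.7500
  y = (10 - (2)·-0.7500) / (5) = 2.3000
Iteration 2:
  x = (-6 - (-4)·2.3000) / (8) = 0.4000
  y = (10 - (2)·0.4000) / (5) = 1.8400
Iteration 3:
  x = (-6 - (-4)·1.8400) / (8) = 0.1700
  y = (10 - (2)·0.1700) / (5) = 1.9320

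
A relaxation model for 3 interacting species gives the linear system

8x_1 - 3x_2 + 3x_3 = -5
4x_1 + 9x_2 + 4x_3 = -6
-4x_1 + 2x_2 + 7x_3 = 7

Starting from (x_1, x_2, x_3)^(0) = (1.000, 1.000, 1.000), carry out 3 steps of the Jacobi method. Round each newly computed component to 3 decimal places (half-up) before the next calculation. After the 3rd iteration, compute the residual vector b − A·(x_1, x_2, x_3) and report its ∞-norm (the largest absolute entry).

4.026

Iteration 1:
  x_1 = (-5 - (-3)·1.000 - (3)·1.000) / (8) = -0.625
  x_2 = (-6 - (4)·1.000 - (4)·1.000) / (9) = -1.556
  x_3 = (7 - (-4)·1.000 - (2)·1.000) / (7) = 1.286
Iteration 2:
  x_1 = (-5 - (-3)·-1.556 - (3)·1.286) / (8) = -1.691
  x_2 = (-6 - (4)·-0.625 - (4)·1.286) / (9) = -0.960
  x_3 = (7 - (-4)·-0.625 - (2)·-1.556) / (7) = 1.087
Iteration 3:
  x_1 = (-5 - (-3)·-0.960 - (3)·1.087) / (8) = -1.393
  x_2 = (-6 - (4)·-1.691 - (4)·1.087) / (9) = -0.398
  x_3 = (7 - (-4)·-1.691 - (2)·-0.960) / (7) = 0.308
Residual b − A·x = (4.026, 1.922, 0.068); ∞-norm = 4.026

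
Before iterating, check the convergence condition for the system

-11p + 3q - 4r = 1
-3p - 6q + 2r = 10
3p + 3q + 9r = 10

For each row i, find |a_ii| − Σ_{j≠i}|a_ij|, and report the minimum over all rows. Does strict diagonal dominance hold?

1

row 1: |-11| − (3+4) = 4
row 2: |-6| − (3+2) = 1
row 3: |9| − (3+3) = 3
minimum over rows = 1 → strictly diagonally dominant (convergence guaranteed)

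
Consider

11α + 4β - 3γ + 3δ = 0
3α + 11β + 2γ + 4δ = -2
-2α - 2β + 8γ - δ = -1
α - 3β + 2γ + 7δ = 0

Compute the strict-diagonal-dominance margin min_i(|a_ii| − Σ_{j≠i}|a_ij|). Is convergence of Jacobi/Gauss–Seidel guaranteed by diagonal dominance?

row 1: |11| − (4+3+3) = 1
row 2: |11| − (3+2+4) = 2
row 3: |8| − (2+2+1) = 3
row 4: |7| − (1+3+2) = 1
minimum over rows = 1 → strictly diagonally dominant (convergence guaranteed)

1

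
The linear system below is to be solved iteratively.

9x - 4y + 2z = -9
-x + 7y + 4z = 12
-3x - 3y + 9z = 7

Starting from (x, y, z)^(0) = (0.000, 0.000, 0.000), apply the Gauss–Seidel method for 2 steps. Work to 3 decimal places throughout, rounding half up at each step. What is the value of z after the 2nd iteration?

Iteration 1:
  x = (-9 - (-4)·0.000 - (2)·0.000) / (9) = -1.000
  y = (12 - (-1)·-1.000 - (4)·0.000) / (7) = 1.571
  z = (7 - (-3)·-1.000 - (-3)·1.571) / (9) = 0.968
Iteration 2:
  x = (-9 - (-4)·1.571 - (2)·0.968) / (9) = -0.517
  y = (12 - (-1)·-0.517 - (4)·0.968) / (7) = 1.087
  z = (7 - (-3)·-0.517 - (-3)·1.087) / (9) = 0.968

0.968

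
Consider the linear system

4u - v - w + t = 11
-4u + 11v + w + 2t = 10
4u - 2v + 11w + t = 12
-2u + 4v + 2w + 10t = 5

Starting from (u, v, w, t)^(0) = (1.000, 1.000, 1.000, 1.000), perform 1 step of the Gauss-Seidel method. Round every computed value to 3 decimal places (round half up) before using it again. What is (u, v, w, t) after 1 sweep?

Iteration 1:
  u = (11 - (-1)·1.000 - (-1)·1.000 - (1)·1.000) / (4) = 3.000
  v = (10 - (-4)·3.000 - (1)·1.000 - (2)·1.000) / (11) = 1.727
  w = (12 - (4)·3.000 - (-2)·1.727 - (1)·1.000) / (11) = 0.223
  t = (5 - (-2)·3.000 - (4)·1.727 - (2)·0.223) / (10) = 0.365

(3.000, 1.727, 0.223, 0.365)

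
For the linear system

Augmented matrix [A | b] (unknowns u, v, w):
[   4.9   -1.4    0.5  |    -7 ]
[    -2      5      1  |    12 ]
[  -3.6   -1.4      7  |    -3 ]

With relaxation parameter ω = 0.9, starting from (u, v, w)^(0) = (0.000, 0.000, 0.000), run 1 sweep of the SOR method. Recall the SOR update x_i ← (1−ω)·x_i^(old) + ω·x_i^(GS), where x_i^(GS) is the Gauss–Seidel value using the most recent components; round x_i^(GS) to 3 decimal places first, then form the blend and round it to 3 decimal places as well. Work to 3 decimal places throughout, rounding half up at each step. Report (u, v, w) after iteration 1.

(-1.286, 1.697, -0.676)

Iteration 1:
  u: GS value = (-7 - (-1.4)·0.000 - (0.5)·0.000) / (4.9) = -1.429;  u ← (1−ω)·0.000 + ω·-1.429 = -1.286
  v: GS value = (12 - (-2)·-1.286 - (1)·0.000) / (5) = 1.886;  v ← (1−ω)·0.000 + ω·1.886 = 1.697
  w: GS value = (-3 - (-3.6)·-1.286 - (-1.4)·1.697) / (7) = -0.751;  w ← (1−ω)·0.000 + ω·-0.751 = -0.676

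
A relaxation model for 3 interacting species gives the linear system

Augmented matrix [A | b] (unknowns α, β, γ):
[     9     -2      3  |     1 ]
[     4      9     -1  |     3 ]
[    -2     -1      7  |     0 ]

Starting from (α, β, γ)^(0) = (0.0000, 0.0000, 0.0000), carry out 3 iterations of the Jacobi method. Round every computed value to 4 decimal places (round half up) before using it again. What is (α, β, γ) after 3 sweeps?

Iteration 1:
  α = (1 - (-2)·0.0000 - (3)·0.0000) / (9) = 0.1111
  β = (3 - (4)·0.0000 - (-1)·0.0000) / (9) = 0.3333
  γ = (0 - (-2)·0.0000 - (-1)·0.0000) / (7) = 0.0000
Iteration 2:
  α = (1 - (-2)·0.3333 - (3)·0.0000) / (9) = 0.1852
  β = (3 - (4)·0.1111 - (-1)·0.0000) / (9) = 0.2840
  γ = (0 - (-2)·0.1111 - (-1)·0.3333) / (7) = 0.0794
Iteration 3:
  α = (1 - (-2)·0.2840 - (3)·0.0794) / (9) = 0.1478
  β = (3 - (4)·0.1852 - (-1)·0.0794) / (9) = 0.2598
  γ = (0 - (-2)·0.1852 - (-1)·0.2840) / (7) = 0.0935

(0.1478, 0.2598, 0.0935)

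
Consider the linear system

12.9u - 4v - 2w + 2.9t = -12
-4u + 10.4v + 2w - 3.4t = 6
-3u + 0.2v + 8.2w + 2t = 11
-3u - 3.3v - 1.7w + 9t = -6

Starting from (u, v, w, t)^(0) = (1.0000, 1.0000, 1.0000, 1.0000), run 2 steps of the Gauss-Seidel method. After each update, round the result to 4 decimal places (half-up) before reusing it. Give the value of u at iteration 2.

Iteration 1:
  u = (-12 - (-4)·1.0000 - (-2)·1.0000 - (2.9)·1.0000) / (12.9) = -0.6899
  v = (6 - (-4)·-0.6899 - (2)·1.0000 - (-3.4)·1.0000) / (10.4) = 0.4462
  w = (11 - (-3)·-0.6899 - (0.2)·0.4462 - (2)·1.0000) / (8.2) = 0.8343
  t = (-6 - (-3)·-0.6899 - (-3.3)·0.4462 - (-1.7)·0.8343) / (9) = -0.5754
Iteration 2:
  u = (-12 - (-4)·0.4462 - (-2)·0.8343 - (2.9)·-0.5754) / (12.9) = -0.5332
  v = (6 - (-4)·-0.5332 - (2)·0.8343 - (-3.4)·-0.5754) / (10.4) = 0.0233
  w = (11 - (-3)·-0.5332 - (0.2)·0.0233 - (2)·-0.5754) / (8.2) = 1.2862
  t = (-6 - (-3)·-0.5332 - (-3.3)·0.0233 - (-1.7)·1.2862) / (9) = -0.5929

-0.5332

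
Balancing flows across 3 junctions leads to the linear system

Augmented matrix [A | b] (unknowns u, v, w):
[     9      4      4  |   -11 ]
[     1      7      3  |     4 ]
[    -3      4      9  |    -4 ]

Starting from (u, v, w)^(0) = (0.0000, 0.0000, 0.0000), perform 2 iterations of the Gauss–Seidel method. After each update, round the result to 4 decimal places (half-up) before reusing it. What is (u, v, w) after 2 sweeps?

Iteration 1:
  u = (-11 - (4)·0.0000 - (4)·0.0000) / (9) = -1.2222
  v = (4 - (1)·-1.2222 - (3)·0.0000) / (7) = 0.7460
  w = (-4 - (-3)·-1.2222 - (4)·0.7460) / (9) = -1.1834
Iteration 2:
  u = (-11 - (4)·0.7460 - (4)·-1.1834) / (9) = -1.0278
  v = (4 - (1)·-1.0278 - (3)·-1.1834) / (7) = 1.2254
  w = (-4 - (-3)·-1.0278 - (4)·1.2254) / (9) = -1.3317

(-1.0278, 1.2254, -1.3317)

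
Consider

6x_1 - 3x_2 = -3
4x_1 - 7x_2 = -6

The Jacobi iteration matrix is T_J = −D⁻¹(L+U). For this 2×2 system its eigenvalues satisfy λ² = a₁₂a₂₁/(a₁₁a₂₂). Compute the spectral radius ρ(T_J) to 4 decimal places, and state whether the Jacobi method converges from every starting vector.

a₁₂a₂₁/(a₁₁a₂₂) = (-3)·(4) / ((6)·(-7)) = 0.285714
ρ = √|0.285714| = √0.285714 = 0.5345
ρ < 1, so Jacobi converges

0.5345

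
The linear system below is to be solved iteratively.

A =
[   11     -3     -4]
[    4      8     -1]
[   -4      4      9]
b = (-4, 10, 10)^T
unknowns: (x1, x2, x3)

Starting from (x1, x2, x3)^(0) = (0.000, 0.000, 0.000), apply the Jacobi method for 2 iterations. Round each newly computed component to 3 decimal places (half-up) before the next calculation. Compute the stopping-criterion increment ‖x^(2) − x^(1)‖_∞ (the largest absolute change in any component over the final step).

0.745

Iteration 1:
  x1 = (-4 - (-3)·0.000 - (-4)·0.000) / (11) = -0.364
  x2 = (10 - (4)·0.000 - (-1)·0.000) / (8) = 1.250
  x3 = (10 - (-4)·0.000 - (4)·0.000) / (9) = 1.111
Iteration 2:
  x1 = (-4 - (-3)·1.250 - (-4)·1.111) / (11) = 0.381
  x2 = (10 - (4)·-0.364 - (-1)·1.111) / (8) = 1.571
  x3 = (10 - (-4)·-0.364 - (4)·1.250) / (9) = 0.394
Change: (0.745, 0.321, -0.717) → max |·| = 0.745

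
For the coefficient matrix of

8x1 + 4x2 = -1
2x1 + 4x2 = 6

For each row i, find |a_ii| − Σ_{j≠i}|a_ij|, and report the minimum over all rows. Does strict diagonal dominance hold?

row 1: |8| − (4) = 4
row 2: |4| − (2) = 2
minimum over rows = 2 → strictly diagonally dominant (convergence guaranteed)

2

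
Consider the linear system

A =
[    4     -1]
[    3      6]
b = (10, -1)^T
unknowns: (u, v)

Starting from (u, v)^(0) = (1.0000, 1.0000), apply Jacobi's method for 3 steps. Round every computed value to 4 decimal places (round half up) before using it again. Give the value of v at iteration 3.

Iteration 1:
  u = (10 - (-1)·1.0000) / (4) = 2.7500
  v = (-1 - (3)·1.0000) / (6) = -0.6667
Iteration 2:
  u = (10 - (-1)·-0.6667) / (4) = 2.3333
  v = (-1 - (3)·2.7500) / (6) = -1.5417
Iteration 3:
  u = (10 - (-1)·-1.5417) / (4) = 2.1146
  v = (-1 - (3)·2.3333) / (6) = -1.3333

-1.3333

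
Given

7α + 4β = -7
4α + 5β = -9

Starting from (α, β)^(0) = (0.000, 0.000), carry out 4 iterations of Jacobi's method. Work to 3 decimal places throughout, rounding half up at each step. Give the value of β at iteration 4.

-1.457

Iteration 1:
  α = (-7 - (4)·0.000) / (7) = -1.000
  β = (-9 - (4)·0.000) / (5) = -1.800
Iteration 2:
  α = (-7 - (4)·-1.800) / (7) = 0.029
  β = (-9 - (4)·-1.000) / (5) = -1.000
Iteration 3:
  α = (-7 - (4)·-1.000) / (7) = -0.429
  β = (-9 - (4)·0.029) / (5) = -1.823
Iteration 4:
  α = (-7 - (4)·-1.823) / (7) = 0.042
  β = (-9 - (4)·-0.429) / (5) = -1.457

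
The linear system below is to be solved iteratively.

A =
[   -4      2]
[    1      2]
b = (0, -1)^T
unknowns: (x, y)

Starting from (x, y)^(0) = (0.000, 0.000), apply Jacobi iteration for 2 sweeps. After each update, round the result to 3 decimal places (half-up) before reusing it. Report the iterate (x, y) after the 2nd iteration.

Iteration 1:
  x = (0 - (2)·0.000) / (-4) = 0.000
  y = (-1 - (1)·0.000) / (2) = -0.500
Iteration 2:
  x = (0 - (2)·-0.500) / (-4) = -0.250
  y = (-1 - (1)·0.000) / (2) = -0.500

(-0.250, -0.500)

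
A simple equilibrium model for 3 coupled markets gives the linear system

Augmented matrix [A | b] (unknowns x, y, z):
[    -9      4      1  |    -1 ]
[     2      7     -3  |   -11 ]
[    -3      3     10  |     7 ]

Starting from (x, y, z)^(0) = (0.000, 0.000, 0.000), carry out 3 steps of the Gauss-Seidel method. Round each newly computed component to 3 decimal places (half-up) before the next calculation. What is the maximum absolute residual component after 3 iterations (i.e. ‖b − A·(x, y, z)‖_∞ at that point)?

Iteration 1:
  x = (-1 - (4)·0.000 - (1)·0.000) / (-9) = 0.111
  y = (-11 - (2)·0.111 - (-3)·0.000) / (7) = -1.603
  z = (7 - (-3)·0.111 - (3)·-1.603) / (10) = 1.214
Iteration 2:
  x = (-1 - (4)·-1.603 - (1)·1.214) / (-9) = -0.466
  y = (-11 - (2)·-0.466 - (-3)·1.214) / (7) = -0.918
  z = (7 - (-3)·-0.466 - (3)·-0.918) / (10) = 0.836
Iteration 3:
  x = (-1 - (4)·-0.918 - (1)·0.836) / (-9) = -0.204
  y = (-11 - (2)·-0.204 - (-3)·0.836) / (7) = -1.155
  z = (7 - (-3)·-0.204 - (3)·-1.155) / (10) = 0.985
Residual b − A·x = (0.799, 0.448, 0.003); ∞-norm = 0.799

0.799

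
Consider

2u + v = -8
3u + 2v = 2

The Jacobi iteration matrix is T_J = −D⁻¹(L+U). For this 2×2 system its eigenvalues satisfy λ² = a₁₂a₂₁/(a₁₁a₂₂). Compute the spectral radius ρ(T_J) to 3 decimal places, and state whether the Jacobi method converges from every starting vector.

0.866

a₁₂a₂₁/(a₁₁a₂₂) = (1)·(3) / ((2)·(2)) = 0.750000
ρ = √|0.750000| = √0.750000 = 0.866
ρ < 1, so Jacobi converges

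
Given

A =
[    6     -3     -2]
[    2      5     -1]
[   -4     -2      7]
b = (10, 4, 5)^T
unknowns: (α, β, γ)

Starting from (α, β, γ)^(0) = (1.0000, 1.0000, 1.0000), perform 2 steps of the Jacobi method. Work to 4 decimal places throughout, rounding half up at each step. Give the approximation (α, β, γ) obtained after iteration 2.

Iteration 1:
  α = (10 - (-3)·1.0000 - (-2)·1.0000) / (6) = 2.5000
  β = (4 - (2)·1.0000 - (-1)·1.0000) / (5) = 0.6000
  γ = (5 - (-4)·1.0000 - (-2)·1.0000) / (7) = 1.5714
Iteration 2:
  α = (10 - (-3)·0.6000 - (-2)·1.5714) / (6) = 2.4905
  β = (4 - (2)·2.5000 - (-1)·1.5714) / (5) = 0.1143
  γ = (5 - (-4)·2.5000 - (-2)·0.6000) / (7) = 2.3143

(2.4905, 0.1143, 2.3143)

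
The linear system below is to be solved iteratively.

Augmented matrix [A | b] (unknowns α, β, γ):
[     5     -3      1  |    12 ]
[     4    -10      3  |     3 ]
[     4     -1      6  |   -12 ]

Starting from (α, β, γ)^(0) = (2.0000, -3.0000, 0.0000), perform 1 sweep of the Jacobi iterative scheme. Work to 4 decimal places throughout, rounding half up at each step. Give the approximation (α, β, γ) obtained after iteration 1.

Iteration 1:
  α = (12 - (-3)·-3.0000 - (1)·0.0000) / (5) = 0.6000
  β = (3 - (4)·2.0000 - (3)·0.0000) / (-10) = 0.5000
  γ = (-12 - (4)·2.0000 - (-1)·-3.0000) / (6) = -3.8333

(0.6000, 0.5000, -3.8333)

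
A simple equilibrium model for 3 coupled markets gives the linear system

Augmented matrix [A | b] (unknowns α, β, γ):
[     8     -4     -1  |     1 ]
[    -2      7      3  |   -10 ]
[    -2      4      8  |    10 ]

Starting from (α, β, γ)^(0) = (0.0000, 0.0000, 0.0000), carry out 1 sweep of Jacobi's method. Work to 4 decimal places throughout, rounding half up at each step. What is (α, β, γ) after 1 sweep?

Iteration 1:
  α = (1 - (-4)·0.0000 - (-1)·0.0000) / (8) = 0.1250
  β = (-10 - (-2)·0.0000 - (3)·0.0000) / (7) = -1.4286
  γ = (10 - (-2)·0.0000 - (4)·0.0000) / (8) = 1.2500

(0.1250, -1.4286, 1.2500)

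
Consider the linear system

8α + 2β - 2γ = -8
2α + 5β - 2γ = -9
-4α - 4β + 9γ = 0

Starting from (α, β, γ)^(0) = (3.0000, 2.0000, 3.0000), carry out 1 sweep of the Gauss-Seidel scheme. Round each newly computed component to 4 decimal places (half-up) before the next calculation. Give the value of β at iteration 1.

-0.3000

Iteration 1:
  α = (-8 - (2)·2.0000 - (-2)·3.0000) / (8) = -0.7500
  β = (-9 - (2)·-0.7500 - (-2)·3.0000) / (5) = -0.3000
  γ = (0 - (-4)·-0.7500 - (-4)·-0.3000) / (9) = -0.4667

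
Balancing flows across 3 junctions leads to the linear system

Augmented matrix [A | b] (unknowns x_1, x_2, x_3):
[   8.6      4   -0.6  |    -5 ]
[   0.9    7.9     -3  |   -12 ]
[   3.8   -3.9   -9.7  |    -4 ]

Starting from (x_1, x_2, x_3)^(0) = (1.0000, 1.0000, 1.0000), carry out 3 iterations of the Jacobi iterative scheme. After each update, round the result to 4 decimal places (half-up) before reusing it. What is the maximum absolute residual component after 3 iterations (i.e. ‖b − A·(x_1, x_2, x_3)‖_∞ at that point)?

Iteration 1:
  x_1 = (-5 - (4)·1.0000 - (-0.6)·1.0000) / (8.6) = -0.9767
  x_2 = (-12 - (0.9)·1.0000 - (-3)·1.0000) / (7.9) = -1.2532
  x_3 = (-4 - (3.8)·1.0000 - (-3.9)·1.0000) / (-9.7) = 0.4021
Iteration 2:
  x_1 = (-5 - (4)·-1.2532 - (-0.6)·0.4021) / (8.6) = 0.0295
  x_2 = (-12 - (0.9)·-0.9767 - (-3)·0.4021) / (7.9) = -1.2550
  x_3 = (-4 - (3.8)·-0.9767 - (-3.9)·-1.2532) / (-9.7) = 0.5336
Iteration 3:
  x_1 = (-5 - (4)·-1.2550 - (-0.6)·0.5336) / (8.6) = 0.0396
  x_2 = (-12 - (0.9)·0.0295 - (-3)·0.5336) / (7.9) = -1.3197
  x_3 = (-4 - (3.8)·0.0295 - (-3.9)·-1.2550) / (-9.7) = 0.9285
Residual b − A·x = (0.4953, 1.1755, -0.2909); ∞-norm = 1.1755

1.1755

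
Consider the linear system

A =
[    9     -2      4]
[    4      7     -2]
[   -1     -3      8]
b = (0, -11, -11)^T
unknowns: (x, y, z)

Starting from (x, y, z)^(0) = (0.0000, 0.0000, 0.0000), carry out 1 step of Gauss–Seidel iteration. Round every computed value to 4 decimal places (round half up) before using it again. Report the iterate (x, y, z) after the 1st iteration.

(0.0000, -1.5714, -1.9643)

Iteration 1:
  x = (0 - (-2)·0.0000 - (4)·0.0000) / (9) = 0.0000
  y = (-11 - (4)·0.0000 - (-2)·0.0000) / (7) = -1.5714
  z = (-11 - (-1)·0.0000 - (-3)·-1.5714) / (8) = -1.9643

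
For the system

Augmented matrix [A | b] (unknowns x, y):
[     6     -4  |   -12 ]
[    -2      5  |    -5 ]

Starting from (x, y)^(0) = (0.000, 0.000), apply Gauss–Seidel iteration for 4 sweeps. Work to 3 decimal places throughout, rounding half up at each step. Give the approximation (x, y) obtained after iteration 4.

(-3.605, -2.442)

Iteration 1:
  x = (-12 - (-4)·0.000) / (6) = -2.000
  y = (-5 - (-2)·-2.000) / (5) = -1.800
Iteration 2:
  x = (-12 - (-4)·-1.800) / (6) = -3.200
  y = (-5 - (-2)·-3.200) / (5) = -2.280
Iteration 3:
  x = (-12 - (-4)·-2.280) / (6) = -3.520
  y = (-5 - (-2)·-3.520) / (5) = -2.408
Iteration 4:
  x = (-12 - (-4)·-2.408) / (6) = -3.605
  y = (-5 - (-2)·-3.605) / (5) = -2.442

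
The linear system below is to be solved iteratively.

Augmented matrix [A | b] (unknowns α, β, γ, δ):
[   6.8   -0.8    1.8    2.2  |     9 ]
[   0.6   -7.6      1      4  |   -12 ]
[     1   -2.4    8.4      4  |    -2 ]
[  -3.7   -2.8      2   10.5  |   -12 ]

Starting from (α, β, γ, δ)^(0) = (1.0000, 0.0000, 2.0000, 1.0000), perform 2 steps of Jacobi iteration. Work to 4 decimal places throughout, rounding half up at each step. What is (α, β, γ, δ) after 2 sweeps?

Iteration 1:
  α = (9 - (-0.8)·0.0000 - (1.8)·2.0000 - (2.2)·1.0000) / (6.8) = 0.4706
  β = (-12 - (0.6)·1.0000 - (1)·2.0000 - (4)·1.0000) / (-7.6) = 2.4474
  γ = (-2 - (1)·1.0000 - (-2.4)·0.0000 - (4)·1.0000) / (8.4) = -0.8333
  δ = (-12 - (-3.7)·1.0000 - (-2.8)·0.0000 - (2)·2.0000) / (10.5) = -1.1714
Iteration 2:
  α = (9 - (-0.8)·2.4474 - (1.8)·-0.8333 - (2.2)·-1.1714) / (6.8) = 2.2110
  β = (-12 - (0.6)·0.4706 - (1)·-0.8333 - (4)·-1.1714) / (-7.6) = 0.8899
  γ = (-2 - (1)·0.4706 - (-2.4)·2.4474 - (4)·-1.1714) / (8.4) = 0.9629
  δ = (-12 - (-3.7)·0.4706 - (-2.8)·2.4474 - (2)·-0.8333) / (10.5) = -0.1657

(2.2110, 0.8899, 0.9629, -0.1657)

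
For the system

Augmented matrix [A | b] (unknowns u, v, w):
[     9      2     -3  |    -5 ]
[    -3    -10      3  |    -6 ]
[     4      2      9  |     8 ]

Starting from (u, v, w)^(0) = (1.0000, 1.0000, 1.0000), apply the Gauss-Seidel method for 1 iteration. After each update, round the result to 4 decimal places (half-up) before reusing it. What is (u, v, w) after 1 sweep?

(-0.4444, 1.0333, 0.8568)

Iteration 1:
  u = (-5 - (2)·1.0000 - (-3)·1.0000) / (9) = -0.4444
  v = (-6 - (-3)·-0.4444 - (3)·1.0000) / (-10) = 1.0333
  w = (8 - (4)·-0.4444 - (2)·1.0333) / (9) = 0.8568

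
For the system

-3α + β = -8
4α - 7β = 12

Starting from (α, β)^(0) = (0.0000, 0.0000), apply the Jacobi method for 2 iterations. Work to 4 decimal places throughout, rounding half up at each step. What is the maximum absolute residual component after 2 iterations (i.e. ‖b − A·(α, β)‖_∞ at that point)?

Iteration 1:
  α = (-8 - (1)·0.0000) / (-3) = 2.6667
  β = (12 - (4)·0.0000) / (-7) = -1.7143
Iteration 2:
  α = (-8 - (1)·-1.7143) / (-3) = 2.0952
  β = (12 - (4)·2.6667) / (-7) = -0.1905
Residual b − A·x = (-1.5239, 2.2857); ∞-norm = 2.2857

2.2857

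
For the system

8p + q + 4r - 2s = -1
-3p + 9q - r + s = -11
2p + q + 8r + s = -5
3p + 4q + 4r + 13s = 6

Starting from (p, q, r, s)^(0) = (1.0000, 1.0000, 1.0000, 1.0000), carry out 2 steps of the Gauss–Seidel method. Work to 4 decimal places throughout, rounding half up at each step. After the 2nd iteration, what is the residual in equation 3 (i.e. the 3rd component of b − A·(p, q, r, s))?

0.2048

Iteration 1:
  p = (-1 - (1)·1.0000 - (4)·1.0000 - (-2)·1.0000) / (8) = -0.5000
  q = (-11 - (-3)·-0.5000 - (-1)·1.0000 - (1)·1.0000) / (9) = -1.3889
  r = (-5 - (2)·-0.5000 - (1)·-1.3889 - (1)·1.0000) / (8) = -0.4514
  s = (6 - (3)·-0.5000 - (4)·-1.3889 - (4)·-0.4514) / (13) = 1.1432
Iteration 2:
  p = (-1 - (1)·-1.3889 - (4)·-0.4514 - (-2)·1.1432) / (8) = 0.5601
  q = (-11 - (-3)·0.5601 - (-1)·-0.4514 - (1)·1.1432) / (9) = -1.2127
  r = (-5 - (2)·0.5601 - (1)·-1.2127 - (1)·1.1432) / (8) = -0.7563
  s = (6 - (3)·0.5601 - (4)·-1.2127 - (4)·-0.7563) / (13) = 0.9381
Residual b − A·x = (0.6333, -0.0998, 0.2048, 0.0004)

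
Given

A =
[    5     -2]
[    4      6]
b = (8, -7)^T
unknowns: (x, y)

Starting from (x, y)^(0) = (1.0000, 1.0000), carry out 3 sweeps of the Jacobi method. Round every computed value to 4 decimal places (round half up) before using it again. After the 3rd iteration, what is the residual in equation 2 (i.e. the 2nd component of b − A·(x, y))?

Iteration 1:
  x = (8 - (-2)·1.0000) / (5) = 2.0000
  y = (-7 - (4)·1.0000) / (6) = -1.8333
Iteration 2:
  x = (8 - (-2)·-1.8333) / (5) = 0.8667
  y = (-7 - (4)·2.0000) / (6) = -2.5000
Iteration 3:
  x = (8 - (-2)·-2.5000) / (5) = 0.6000
  y = (-7 - (4)·0.8667) / (6) = -1.7445
Residual b − A·x = (1.5110, 1.0670)

1.0670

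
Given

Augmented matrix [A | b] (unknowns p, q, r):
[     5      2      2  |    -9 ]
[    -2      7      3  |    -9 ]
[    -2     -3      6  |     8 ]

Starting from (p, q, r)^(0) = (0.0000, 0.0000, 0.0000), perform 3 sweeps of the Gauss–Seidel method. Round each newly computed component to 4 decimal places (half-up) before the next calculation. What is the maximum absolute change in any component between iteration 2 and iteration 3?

0.2827

Iteration 1:
  p = (-9 - (2)·0.0000 - (2)·0.0000) / (5) = -1.8000
  q = (-9 - (-2)·-1.8000 - (3)·0.0000) / (7) = -1.8000
  r = (8 - (-2)·-1.8000 - (-3)·-1.8000) / (6) = -0.1667
Iteration 2:
  p = (-9 - (2)·-1.8000 - (2)·-0.1667) / (5) = -1.0133
  q = (-9 - (-2)·-1.0133 - (3)·-0.1667) / (7) = -1.5038
  r = (8 - (-2)·-1.0133 - (-3)·-1.5038) / (6) = 0.2437
Iteration 3:
  p = (-9 - (2)·-1.5038 - (2)·0.2437) / (5) = -1.2960
  q = (-9 - (-2)·-1.2960 - (3)·0.2437) / (7) = -1.7604
  r = (8 - (-2)·-1.2960 - (-3)·-1.7604) / (6) = 0.0211
Change: (-0.2827, -0.2566, -0.2226) → max |·| = 0.2827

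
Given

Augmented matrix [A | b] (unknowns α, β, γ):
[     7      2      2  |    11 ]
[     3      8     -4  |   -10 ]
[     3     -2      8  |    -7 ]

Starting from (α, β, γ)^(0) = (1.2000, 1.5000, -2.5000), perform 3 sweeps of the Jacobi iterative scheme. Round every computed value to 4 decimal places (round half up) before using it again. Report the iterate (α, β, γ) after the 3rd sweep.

Iteration 1:
  α = (11 - (2)·1.5000 - (2)·-2.5000) / (7) = 1.8571
  β = (-10 - (3)·1.2000 - (-4)·-2.5000) / (8) = -2.9500
  γ = (-7 - (3)·1.2000 - (-2)·1.5000) / (8) = -0.9500
Iteration 2:
  α = (11 - (2)·-2.9500 - (2)·-0.9500) / (7) = 2.6857
  β = (-10 - (3)·1.8571 - (-4)·-0.9500) / (8) = -2.4214
  γ = (-7 - (3)·1.8571 - (-2)·-2.9500) / (8) = -2.3089
Iteration 3:
  α = (11 - (2)·-2.4214 - (2)·-2.3089) / (7) = 2.9229
  β = (-10 - (3)·2.6857 - (-4)·-2.3089) / (8) = -3.4116
  γ = (-7 - (3)·2.6857 - (-2)·-2.4214) / (8) = -2.4875

(2.9229, -3.4116, -2.4875)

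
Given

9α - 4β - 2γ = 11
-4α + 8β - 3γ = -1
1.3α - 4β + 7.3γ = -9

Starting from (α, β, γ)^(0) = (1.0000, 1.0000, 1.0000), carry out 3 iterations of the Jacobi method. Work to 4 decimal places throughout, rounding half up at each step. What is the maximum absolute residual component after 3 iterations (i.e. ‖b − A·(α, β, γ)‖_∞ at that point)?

Iteration 1:
  α = (11 - (-4)·1.0000 - (-2)·1.0000) / (9) = 1.8889
  β = (-1 - (-4)·1.0000 - (-3)·1.0000) / (8) = 0.7500
  γ = (-9 - (1.3)·1.0000 - (-4)·1.0000) / (7.3) = -0.8630
Iteration 2:
  α = (11 - (-4)·0.7500 - (-2)·-0.8630) / (9) = 1.3638
  β = (-1 - (-4)·1.8889 - (-3)·-0.8630) / (8) = 0.4958
  γ = (-9 - (1.3)·1.8889 - (-4)·0.7500) / (7.3) = -1.1583
Iteration 3:
  α = (11 - (-4)·0.4958 - (-2)·-1.1583) / (9) = 1.1852
  β = (-1 - (-4)·1.3638 - (-3)·-1.1583) / (8) = 0.1225
  γ = (-9 - (1.3)·1.3638 - (-4)·0.4958) / (7.3) = -1.2041
Residual b − A·x = (-1.5850, -0.8515, -1.2608); ∞-norm = 1.5850

1.5850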